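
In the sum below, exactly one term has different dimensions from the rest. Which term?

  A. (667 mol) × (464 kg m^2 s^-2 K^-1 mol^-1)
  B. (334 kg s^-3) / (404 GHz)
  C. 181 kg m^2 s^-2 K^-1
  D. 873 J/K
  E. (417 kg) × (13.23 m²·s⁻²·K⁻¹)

Expand each in SI base units:
  A. [mol] · [kg·m²·s⁻²·K⁻¹·mol⁻¹] = kg·m²·s⁻²·K⁻¹
  B. [kg·s⁻³] / [s⁻¹] = kg·s⁻²
  C. kg·m²·s⁻²·K⁻¹
  D. J·K⁻¹ = N·m·K⁻¹ = kg·m²·s⁻²·K⁻¹
  E. [kg] · [m²·s⁻²·K⁻¹] = kg·m²·s⁻²·K⁻¹
All reduce to kg·m²·s⁻²·K⁻¹ except B., which is kg·s⁻².

B.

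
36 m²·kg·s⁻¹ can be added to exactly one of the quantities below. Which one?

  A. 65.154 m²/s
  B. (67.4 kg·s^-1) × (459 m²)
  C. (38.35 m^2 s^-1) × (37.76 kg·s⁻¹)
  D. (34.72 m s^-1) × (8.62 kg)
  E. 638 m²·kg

B.

Reference: kg·m²·s⁻¹.
Each option:
  A. m²·s⁻¹
  B. [kg·s⁻¹] · [m²] = kg·m²·s⁻¹  ← same
  C. [m²·s⁻¹] · [kg·s⁻¹] = kg·m²·s⁻²
  D. [m·s⁻¹] · [kg] = kg·m·s⁻¹
  E. kg·m²
Only B. matches kg·m²·s⁻¹.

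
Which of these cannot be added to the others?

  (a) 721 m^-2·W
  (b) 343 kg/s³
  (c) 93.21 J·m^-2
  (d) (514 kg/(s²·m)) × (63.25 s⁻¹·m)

Work out the base dimensions of each:
  (a) W·m⁻² = J·s⁻¹·m⁻² = kg·s⁻³
  (b) kg·s⁻³
  (c) J·m⁻² = N·m·m⁻² = kg·s⁻²
  (d) [kg·m⁻¹·s⁻²] · [m·s⁻¹] = kg·s⁻³
All reduce to kg·s⁻³ except (c), which is kg·s⁻².

(c)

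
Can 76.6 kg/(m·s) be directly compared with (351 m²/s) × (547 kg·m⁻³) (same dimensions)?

Dimensions:
  76.6 kg/(m·s):  kg·m⁻¹·s⁻¹
  (351 m²/s) × (547 kg·m⁻³):  [m²·s⁻¹] · [kg·m⁻³] = kg·m⁻¹·s⁻¹
Both are kg·m⁻¹·s⁻¹, so they have the same dimensions and can be added.

Yes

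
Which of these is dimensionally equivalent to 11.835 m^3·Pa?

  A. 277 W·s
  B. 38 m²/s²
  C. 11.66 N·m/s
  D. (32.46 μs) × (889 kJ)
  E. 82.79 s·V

Reference: Pa·m³ = N·m⁻²·m³ = kg·m²·s⁻².
Each option:
  A. W·s = J·s⁻¹·s = kg·m²·s⁻²  ← same
  B. m²·s⁻²
  C. N·m·s⁻¹ = kg·m·s⁻²·m·s⁻¹ = kg·m²·s⁻³
  D. [s] · [kg·m²·s⁻²] = kg·m²·s⁻¹
  E. V·s = J·C⁻¹·s = kg·m²·s⁻²·A⁻¹
Only A. matches kg·m²·s⁻².

A.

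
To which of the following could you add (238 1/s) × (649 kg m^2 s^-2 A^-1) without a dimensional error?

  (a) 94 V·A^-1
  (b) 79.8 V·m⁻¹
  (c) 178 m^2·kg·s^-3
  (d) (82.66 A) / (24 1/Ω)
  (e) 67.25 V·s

(d)

Reference: [s⁻¹] · [kg·m²·s⁻²·A⁻¹] = kg·m²·s⁻³·A⁻¹.
Each option:
  (a) V·A⁻¹ = J·C⁻¹·A⁻¹ = kg·m²·s⁻³·A⁻²
  (b) V·m⁻¹ = J·C⁻¹·m⁻¹ = kg·m·s⁻³·A⁻¹
  (c) kg·m²·s⁻³
  (d) [A] / [kg⁻¹·m⁻²·s³·A²] = kg·m²·s⁻³·A⁻¹  ← same
  (e) V·s = J·C⁻¹·s = kg·m²·s⁻²·A⁻¹
Only (d) matches kg·m²·s⁻³·A⁻¹.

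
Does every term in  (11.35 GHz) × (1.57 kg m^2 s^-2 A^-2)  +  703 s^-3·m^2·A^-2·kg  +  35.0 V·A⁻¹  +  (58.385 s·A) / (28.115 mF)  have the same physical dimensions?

Reduce each to base SI dimensions:
  (11.35 GHz) × (1.57 kg m^2 s^-2 A^-2):  [s⁻¹] · [kg·m²·s⁻²·A⁻²] = kg·m²·s⁻³·A⁻²
  703 s^-3·m^2·A^-2·kg:  kg·m²·s⁻³·A⁻²
  35.0 V·A⁻¹:  V·A⁻¹ = J·C⁻¹·A⁻¹ = kg·m²·s⁻³·A⁻²
  (58.385 s·A) / (28.115 mF):  [s·A] / [kg⁻¹·m⁻²·s⁴·A²] = kg·m²·s⁻³·A⁻¹
The terms do not share a single dimension (kg·m²·s⁻³·A⁻² vs kg·m²·s⁻³·A⁻¹).

No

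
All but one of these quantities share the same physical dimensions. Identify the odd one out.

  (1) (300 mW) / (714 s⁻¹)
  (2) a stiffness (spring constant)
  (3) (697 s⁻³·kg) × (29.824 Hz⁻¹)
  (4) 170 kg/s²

Reduce each to base SI dimensions:
  (1) [kg·m²·s⁻³] / [s⁻¹] = kg·m²·s⁻²
  (2) [stiffness (spring constant)] = kg·s⁻²
  (3) [kg·s⁻³] · [s] = kg·s⁻²
  (4) kg·s⁻²
All reduce to kg·s⁻² except (1), which is kg·m²·s⁻².

(1)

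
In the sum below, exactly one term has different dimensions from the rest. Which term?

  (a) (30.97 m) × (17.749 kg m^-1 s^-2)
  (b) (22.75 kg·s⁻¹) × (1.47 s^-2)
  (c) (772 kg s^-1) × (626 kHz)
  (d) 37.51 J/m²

(b)

Reduce each to base SI dimensions:
  (a) [m] · [kg·m⁻¹·s⁻²] = kg·s⁻²
  (b) [kg·s⁻¹] · [s⁻²] = kg·s⁻³
  (c) [kg·s⁻¹] · [s⁻¹] = kg·s⁻²
  (d) J·m⁻² = N·m·m⁻² = kg·s⁻²
All reduce to kg·s⁻² except (b), which is kg·s⁻³.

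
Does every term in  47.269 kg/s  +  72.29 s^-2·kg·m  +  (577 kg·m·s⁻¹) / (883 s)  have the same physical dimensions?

Dimensions:
  47.269 kg/s:  kg·s⁻¹
  72.29 s^-2·kg·m:  kg·m·s⁻²
  (577 kg·m·s⁻¹) / (883 s):  [kg·m·s⁻¹] / [s] = kg·m·s⁻²
The terms do not share a single dimension (kg·m·s⁻² vs kg·s⁻¹).

No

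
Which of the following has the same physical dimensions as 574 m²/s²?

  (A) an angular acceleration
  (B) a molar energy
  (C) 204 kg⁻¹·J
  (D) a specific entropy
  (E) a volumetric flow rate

Reference: m²·s⁻².
Each option:
  (A) [angular acceleration] = s⁻²
  (B) [molar energy] = kg·m²·s⁻²·mol⁻¹
  (C) J·kg⁻¹ = N·m·kg⁻¹ = m²·s⁻²  ← same
  (D) [specific entropy] = m²·s⁻²·K⁻¹
  (E) [volumetric flow rate] = m³·s⁻¹
Only (C) matches m²·s⁻².

(C)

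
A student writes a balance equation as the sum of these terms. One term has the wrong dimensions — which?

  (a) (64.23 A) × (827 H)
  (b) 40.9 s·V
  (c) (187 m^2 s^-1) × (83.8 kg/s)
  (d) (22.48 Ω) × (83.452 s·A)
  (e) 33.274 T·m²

(c)

Dimensions:
  (a) [A] · [kg·m²·s⁻²·A⁻²] = kg·m²·s⁻²·A⁻¹
  (b) V·s = J·C⁻¹·s = kg·m²·s⁻²·A⁻¹
  (c) [m²·s⁻¹] · [kg·s⁻¹] = kg·m²·s⁻²
  (d) [kg·m²·s⁻³·A⁻²] · [s·A] = kg·m²·s⁻²·A⁻¹
  (e) T·m² = Wb·m⁻²·m² = kg·m²·s⁻²·A⁻¹
All reduce to kg·m²·s⁻²·A⁻¹ except (c), which is kg·m²·s⁻².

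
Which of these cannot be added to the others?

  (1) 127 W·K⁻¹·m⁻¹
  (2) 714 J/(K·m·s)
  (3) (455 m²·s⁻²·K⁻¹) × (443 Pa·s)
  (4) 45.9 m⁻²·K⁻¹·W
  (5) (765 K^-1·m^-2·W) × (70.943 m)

Work out the base dimensions of each:
  (1) W·m⁻¹·K⁻¹ = J·s⁻¹·m⁻¹·K⁻¹ = kg·m·s⁻³·K⁻¹
  (2) J·s⁻¹·m⁻¹·K⁻¹ = N·m·s⁻¹·m⁻¹·K⁻¹ = kg·m·s⁻³·K⁻¹
  (3) [m²·s⁻²·K⁻¹] · [kg·m⁻¹·s⁻¹] = kg·m·s⁻³·K⁻¹
  (4) W·m⁻²·K⁻¹ = J·s⁻¹·m⁻²·K⁻¹ = kg·s⁻³·K⁻¹
  (5) [kg·s⁻³·K⁻¹] · [m] = kg·m·s⁻³·K⁻¹
All reduce to kg·m·s⁻³·K⁻¹ except (4), which is kg·s⁻³·K⁻¹.

(4)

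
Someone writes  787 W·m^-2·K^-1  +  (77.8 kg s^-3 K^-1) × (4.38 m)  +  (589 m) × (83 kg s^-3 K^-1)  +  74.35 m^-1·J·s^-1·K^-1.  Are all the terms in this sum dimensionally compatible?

Work out the base dimensions of each:
  787 W·m^-2·K^-1:  W·m⁻²·K⁻¹ = J·s⁻¹·m⁻²·K⁻¹ = kg·s⁻³·K⁻¹
  (77.8 kg s^-3 K^-1) × (4.38 m):  [kg·s⁻³·K⁻¹] · [m] = kg·m·s⁻³·K⁻¹
  (589 m) × (83 kg s^-3 K^-1):  [m] · [kg·s⁻³·K⁻¹] = kg·m·s⁻³·K⁻¹
  74.35 m^-1·J·s^-1·K^-1:  J·s⁻¹·m⁻¹·K⁻¹ = N·m·s⁻¹·m⁻¹·K⁻¹ = kg·m·s⁻³·K⁻¹
The terms do not share a single dimension (kg·m·s⁻³·K⁻¹ vs kg·s⁻³·K⁻¹).

No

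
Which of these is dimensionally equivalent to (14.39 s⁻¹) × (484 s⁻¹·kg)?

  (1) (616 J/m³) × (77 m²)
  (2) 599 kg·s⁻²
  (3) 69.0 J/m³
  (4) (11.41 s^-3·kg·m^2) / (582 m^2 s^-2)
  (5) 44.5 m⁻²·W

(2)

Reference: [s⁻¹] · [kg·s⁻¹] = kg·s⁻².
Each option:
  (1) [kg·m⁻¹·s⁻²] · [m²] = kg·m·s⁻²
  (2) kg·s⁻²  ← same
  (3) J·m⁻³ = N·m·m⁻³ = kg·m⁻¹·s⁻²
  (4) [kg·m²·s⁻³] / [m²·s⁻²] = kg·s⁻¹
  (5) W·m⁻² = J·s⁻¹·m⁻² = kg·s⁻³
Only (2) matches kg·s⁻².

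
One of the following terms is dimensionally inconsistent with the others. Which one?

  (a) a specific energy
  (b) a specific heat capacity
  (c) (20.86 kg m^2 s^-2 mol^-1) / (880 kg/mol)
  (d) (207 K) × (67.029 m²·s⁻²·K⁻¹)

Reduce each to base SI dimensions:
  (a) [specific energy] = m²·s⁻²
  (b) [specific heat capacity] = m²·s⁻²·K⁻¹
  (c) [kg·m²·s⁻²·mol⁻¹] / [kg·mol⁻¹] = m²·s⁻²
  (d) [K] · [m²·s⁻²·K⁻¹] = m²·s⁻²
All reduce to m²·s⁻² except (b), which is m²·s⁻²·K⁻¹.

(b)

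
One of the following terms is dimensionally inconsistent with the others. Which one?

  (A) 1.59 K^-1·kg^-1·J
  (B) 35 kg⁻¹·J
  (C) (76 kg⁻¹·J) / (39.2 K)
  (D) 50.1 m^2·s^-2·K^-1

(B)

Work out the base dimensions of each:
  (A) J·kg⁻¹·K⁻¹ = N·m·kg⁻¹·K⁻¹ = m²·s⁻²·K⁻¹
  (B) J·kg⁻¹ = N·m·kg⁻¹ = m²·s⁻²
  (C) [m²·s⁻²] / [K] = m²·s⁻²·K⁻¹
  (D) m²·s⁻²·K⁻¹
All reduce to m²·s⁻²·K⁻¹ except (B), which is m²·s⁻².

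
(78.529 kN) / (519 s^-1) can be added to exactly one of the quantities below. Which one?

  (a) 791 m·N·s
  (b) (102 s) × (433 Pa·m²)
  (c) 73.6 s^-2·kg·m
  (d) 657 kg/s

(b)

Reference: [kg·m·s⁻²] / [s⁻¹] = kg·m·s⁻¹.
Each option:
  (a) N·m·s = kg·m·s⁻²·m·s = kg·m²·s⁻¹
  (b) [s] · [kg·m·s⁻²] = kg·m·s⁻¹  ← same
  (c) kg·m·s⁻²
  (d) kg·s⁻¹
Only (b) matches kg·m·s⁻¹.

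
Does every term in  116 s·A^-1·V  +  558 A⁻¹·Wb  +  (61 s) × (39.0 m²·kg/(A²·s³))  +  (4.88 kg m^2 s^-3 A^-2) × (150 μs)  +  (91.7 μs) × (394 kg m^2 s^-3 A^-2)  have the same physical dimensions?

In SI base units:
  116 s·A^-1·V:  V·s·A⁻¹ = J·C⁻¹·s·A⁻¹ = kg·m²·s⁻²·A⁻²
  558 A⁻¹·Wb:  Wb·A⁻¹ = V·s·A⁻¹ = kg·m²·s⁻²·A⁻²
  (61 s) × (39.0 m²·kg/(A²·s³)):  [s] · [kg·m²·s⁻³·A⁻²] = kg·m²·s⁻²·A⁻²
  (4.88 kg m^2 s^-3 A^-2) × (150 μs):  [kg·m²·s⁻³·A⁻²] · [s] = kg·m²·s⁻²·A⁻²
  (91.7 μs) × (394 kg m^2 s^-3 A^-2):  [s] · [kg·m²·s⁻³·A⁻²] = kg·m²·s⁻²·A⁻²
Every term reduces to kg·m²·s⁻²·A⁻².

Yes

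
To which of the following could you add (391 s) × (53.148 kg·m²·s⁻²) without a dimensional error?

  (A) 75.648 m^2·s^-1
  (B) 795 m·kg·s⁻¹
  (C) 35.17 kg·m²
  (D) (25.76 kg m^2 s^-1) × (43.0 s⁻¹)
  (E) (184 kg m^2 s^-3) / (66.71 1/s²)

Reference: [s] · [kg·m²·s⁻²] = kg·m²·s⁻¹.
Each option:
  (A) m²·s⁻¹
  (B) kg·m·s⁻¹
  (C) kg·m²
  (D) [kg·m²·s⁻¹] · [s⁻¹] = kg·m²·s⁻²
  (E) [kg·m²·s⁻³] / [s⁻²] = kg·m²·s⁻¹  ← same
Only (E) matches kg·m²·s⁻¹.

(E)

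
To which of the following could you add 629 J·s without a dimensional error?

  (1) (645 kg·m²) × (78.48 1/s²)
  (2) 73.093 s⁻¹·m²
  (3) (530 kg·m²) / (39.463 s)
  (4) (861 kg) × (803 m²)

Reference: J·s = N·m·s = kg·m²·s⁻¹.
Each option:
  (1) [kg·m²] · [s⁻²] = kg·m²·s⁻²
  (2) m²·s⁻¹
  (3) [kg·m²] / [s] = kg·m²·s⁻¹  ← same
  (4) [kg] · [m²] = kg·m²
Only (3) matches kg·m²·s⁻¹.

(3)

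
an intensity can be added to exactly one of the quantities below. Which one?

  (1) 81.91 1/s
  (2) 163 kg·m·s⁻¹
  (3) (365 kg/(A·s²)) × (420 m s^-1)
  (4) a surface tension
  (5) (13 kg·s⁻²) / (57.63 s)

Reference: [intensity] = kg·s⁻³.
Each option:
  (1) s⁻¹
  (2) kg·m·s⁻¹
  (3) [kg·s⁻²·A⁻¹] · [m·s⁻¹] = kg·m·s⁻³·A⁻¹
  (4) [surface tension] = kg·s⁻²
  (5) [kg·s⁻²] / [s] = kg·s⁻³  ← same
Only (5) matches kg·s⁻³.

(5)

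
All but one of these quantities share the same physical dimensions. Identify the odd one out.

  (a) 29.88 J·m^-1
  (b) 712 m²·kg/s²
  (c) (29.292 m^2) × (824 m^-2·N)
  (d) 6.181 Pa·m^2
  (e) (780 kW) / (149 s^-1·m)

Expand each in SI base units:
  (a) J·m⁻¹ = N·m·m⁻¹ = kg·m·s⁻²
  (b) kg·m²·s⁻²
  (c) [m²] · [kg·m⁻¹·s⁻²] = kg·m·s⁻²
  (d) Pa·m² = N·m⁻²·m² = kg·m·s⁻²
  (e) [kg·m²·s⁻³] / [m·s⁻¹] = kg·m·s⁻²
All reduce to kg·m·s⁻² except (b), which is kg·m²·s⁻².

(b)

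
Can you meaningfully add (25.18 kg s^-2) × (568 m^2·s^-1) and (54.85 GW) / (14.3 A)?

Expand each in SI base units:
  (25.18 kg s^-2) × (568 m^2·s^-1):  [kg·s⁻²] · [m²·s⁻¹] = kg·m²·s⁻³
  (54.85 GW) / (14.3 A):  [kg·m²·s⁻³] / [A] = kg·m²·s⁻³·A⁻¹
kg·m²·s⁻³ ≠ kg·m²·s⁻³·A⁻¹, so they cannot be added.

No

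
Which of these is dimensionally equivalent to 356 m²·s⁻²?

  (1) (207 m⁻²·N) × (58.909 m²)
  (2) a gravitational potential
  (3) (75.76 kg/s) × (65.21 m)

Reference: m²·s⁻².
Each option:
  (1) [kg·m⁻¹·s⁻²] · [m²] = kg·m·s⁻²
  (2) [gravitational potential] = m²·s⁻²  ← same
  (3) [kg·s⁻¹] · [m] = kg·m·s⁻¹
Only (2) matches m²·s⁻².

(2)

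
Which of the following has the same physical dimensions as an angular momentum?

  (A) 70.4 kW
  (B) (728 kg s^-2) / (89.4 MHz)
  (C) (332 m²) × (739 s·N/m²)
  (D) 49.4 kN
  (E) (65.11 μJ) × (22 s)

(E)

Reference: [angular momentum] = kg·m²·s⁻¹.
Each option:
  (A) W = J·s⁻¹ = kg·m²·s⁻³
  (B) [kg·s⁻²] / [s⁻¹] = kg·s⁻¹
  (C) [m²] · [kg·m⁻¹·s⁻¹] = kg·m·s⁻¹
  (D) N = kg·m·s⁻²
  (E) [kg·m²·s⁻²] · [s] = kg·m²·s⁻¹  ← same
Only (E) matches kg·m²·s⁻¹.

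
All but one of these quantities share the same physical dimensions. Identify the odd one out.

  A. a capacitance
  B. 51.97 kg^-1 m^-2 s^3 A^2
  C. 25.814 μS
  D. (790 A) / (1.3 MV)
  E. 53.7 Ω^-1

A.

In SI base units:
  A. [capacitance] = kg⁻¹·m⁻²·s⁴·A²
  B. kg⁻¹·m⁻²·s³·A²
  C. S = Ω⁻¹ = kg⁻¹·m⁻²·s³·A²
  D. [A] / [kg·m²·s⁻³·A⁻¹] = kg⁻¹·m⁻²·s³·A²
  E. Ω⁻¹ = (V·A⁻¹)⁻¹ = kg⁻¹·m⁻²·s³·A²
All reduce to kg⁻¹·m⁻²·s³·A² except A., which is kg⁻¹·m⁻²·s⁴·A².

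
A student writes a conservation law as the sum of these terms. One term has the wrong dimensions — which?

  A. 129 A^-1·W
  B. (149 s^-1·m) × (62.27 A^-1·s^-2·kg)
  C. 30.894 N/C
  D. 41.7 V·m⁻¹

A.

In SI base units:
  A. W·A⁻¹ = J·s⁻¹·A⁻¹ = kg·m²·s⁻³·A⁻¹
  B. [m·s⁻¹] · [kg·s⁻²·A⁻¹] = kg·m·s⁻³·A⁻¹
  C. N·C⁻¹ = kg·m·s⁻²·(s·A)⁻¹ = kg·m·s⁻³·A⁻¹
  D. V·m⁻¹ = J·C⁻¹·m⁻¹ = kg·m·s⁻³·A⁻¹
All reduce to kg·m·s⁻³·A⁻¹ except A., which is kg·m²·s⁻³·A⁻¹.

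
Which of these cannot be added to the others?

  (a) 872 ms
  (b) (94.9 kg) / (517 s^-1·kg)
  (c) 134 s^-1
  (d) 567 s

Expand each in SI base units:
  (a) s
  (b) [kg] / [kg·s⁻¹] = s
  (c) s⁻¹
  (d) s
All reduce to s except (c), which is s⁻¹.

(c)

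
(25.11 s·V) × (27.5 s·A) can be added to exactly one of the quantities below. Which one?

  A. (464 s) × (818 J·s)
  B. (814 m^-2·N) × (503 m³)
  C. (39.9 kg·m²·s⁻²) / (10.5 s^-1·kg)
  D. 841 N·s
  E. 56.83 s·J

Reference: [kg·m²·s⁻²·A⁻¹] · [s·A] = kg·m²·s⁻¹.
Each option:
  A. [s] · [kg·m²·s⁻¹] = kg·m²
  B. [kg·m⁻¹·s⁻²] · [m³] = kg·m²·s⁻²
  C. [kg·m²·s⁻²] / [kg·s⁻¹] = m²·s⁻¹
  D. N·s = kg·m·s⁻²·s = kg·m·s⁻¹
  E. J·s = N·m·s = kg·m²·s⁻¹  ← same
Only E. matches kg·m²·s⁻¹.

E.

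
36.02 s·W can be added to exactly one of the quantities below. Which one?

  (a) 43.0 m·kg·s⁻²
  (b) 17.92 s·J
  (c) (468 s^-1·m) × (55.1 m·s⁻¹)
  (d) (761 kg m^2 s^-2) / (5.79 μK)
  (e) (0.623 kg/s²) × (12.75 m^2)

Reference: W·s = J·s⁻¹·s = kg·m²·s⁻².
Each option:
  (a) kg·m·s⁻²
  (b) J·s = N·m·s = kg·m²·s⁻¹
  (c) [m·s⁻¹] · [m·s⁻¹] = m²·s⁻²
  (d) [kg·m²·s⁻²] / [K] = kg·m²·s⁻²·K⁻¹
  (e) [kg·s⁻²] · [m²] = kg·m²·s⁻²  ← same
Only (e) matches kg·m²·s⁻².

(e)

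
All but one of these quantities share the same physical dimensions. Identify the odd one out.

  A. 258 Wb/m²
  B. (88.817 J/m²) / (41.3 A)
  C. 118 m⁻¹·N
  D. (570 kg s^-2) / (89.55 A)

C.

In SI base units:
  A. Wb·m⁻² = V·s·m⁻² = kg·s⁻²·A⁻¹
  B. [kg·s⁻²] / [A] = kg·s⁻²·A⁻¹
  C. N·m⁻¹ = kg·m·s⁻²·m⁻¹ = kg·s⁻²
  D. [kg·s⁻²] / [A] = kg·s⁻²·A⁻¹
All reduce to kg·s⁻²·A⁻¹ except C., which is kg·s⁻².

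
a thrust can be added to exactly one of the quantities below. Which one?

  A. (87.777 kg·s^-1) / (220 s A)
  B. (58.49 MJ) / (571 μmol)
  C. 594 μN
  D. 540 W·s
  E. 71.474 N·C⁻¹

Reference: [thrust] = kg·m·s⁻².
Each option:
  A. [kg·s⁻¹] / [s·A] = kg·s⁻²·A⁻¹
  B. [kg·m²·s⁻²] / [mol] = kg·m²·s⁻²·mol⁻¹
  C. N = kg·m·s⁻²  ← same
  D. W·s = J·s⁻¹·s = kg·m²·s⁻²
  E. N·C⁻¹ = kg·m·s⁻²·(s·A)⁻¹ = kg·m·s⁻³·A⁻¹
Only C. matches kg·m·s⁻².

C.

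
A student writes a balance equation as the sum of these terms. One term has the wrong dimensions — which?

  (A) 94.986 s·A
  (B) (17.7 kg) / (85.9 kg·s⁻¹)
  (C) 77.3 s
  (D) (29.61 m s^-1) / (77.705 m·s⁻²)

(A)

Expand each in SI base units:
  (A) A·s = s·A
  (B) [kg] / [kg·s⁻¹] = s
  (C) s
  (D) [m·s⁻¹] / [m·s⁻²] = s
All reduce to s except (A), which is s·A.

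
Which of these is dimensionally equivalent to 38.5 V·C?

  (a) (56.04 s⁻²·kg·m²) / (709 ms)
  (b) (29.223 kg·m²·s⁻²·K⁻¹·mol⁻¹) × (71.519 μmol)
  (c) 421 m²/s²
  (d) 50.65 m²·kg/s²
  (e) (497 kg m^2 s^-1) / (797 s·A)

Reference: C·V = s·A·J·C⁻¹ = kg·m²·s⁻².
Each option:
  (a) [kg·m²·s⁻²] / [s] = kg·m²·s⁻³
  (b) [kg·m²·s⁻²·K⁻¹·mol⁻¹] · [mol] = kg·m²·s⁻²·K⁻¹
  (c) m²·s⁻²
  (d) kg·m²·s⁻²  ← same
  (e) [kg·m²·s⁻¹] / [s·A] = kg·m²·s⁻²·A⁻¹
Only (d) matches kg·m²·s⁻².

(d)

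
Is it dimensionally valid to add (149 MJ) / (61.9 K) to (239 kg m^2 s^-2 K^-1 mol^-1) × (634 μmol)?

Reduce each to base SI dimensions:
  (149 MJ) / (61.9 K):  [kg·m²·s⁻²] / [K] = kg·m²·s⁻²·K⁻¹
  (239 kg m^2 s^-2 K^-1 mol^-1) × (634 μmol):  [kg·m²·s⁻²·K⁻¹·mol⁻¹] · [mol] = kg·m²·s⁻²·K⁻¹
Both are kg·m²·s⁻²·K⁻¹, so they have the same dimensions and can be added.

Yes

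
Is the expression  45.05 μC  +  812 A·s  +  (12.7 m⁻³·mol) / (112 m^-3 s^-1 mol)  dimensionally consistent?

No

In SI base units:
  45.05 μC:  C = s·A
  812 A·s:  A·s = s·A
  (12.7 m⁻³·mol) / (112 m^-3 s^-1 mol):  [m⁻³·mol] / [m⁻³·s⁻¹·mol] = s
The terms do not share a single dimension (s vs s·A).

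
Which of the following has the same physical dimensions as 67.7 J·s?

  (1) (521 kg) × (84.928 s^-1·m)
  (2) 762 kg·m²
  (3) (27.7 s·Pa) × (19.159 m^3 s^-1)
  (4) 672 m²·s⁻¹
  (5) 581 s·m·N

(5)

Reference: J·s = N·m·s = kg·m²·s⁻¹.
Each option:
  (1) [kg] · [m·s⁻¹] = kg·m·s⁻¹
  (2) kg·m²
  (3) [kg·m⁻¹·s⁻¹] · [m³·s⁻¹] = kg·m²·s⁻²
  (4) m²·s⁻¹
  (5) N·m·s = kg·m·s⁻²·m·s = kg·m²·s⁻¹  ← same
Only (5) matches kg·m²·s⁻¹.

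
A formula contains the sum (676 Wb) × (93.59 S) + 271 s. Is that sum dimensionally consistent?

No

Reduce each to base SI dimensions:
  (676 Wb) × (93.59 S):  [kg·m²·s⁻²·A⁻¹] · [kg⁻¹·m⁻²·s³·A²] = s·A
  271 s:  s
s·A ≠ s, so they cannot be added.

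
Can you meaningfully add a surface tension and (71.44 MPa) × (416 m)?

Yes

Dimensions:
  a surface tension:  [surface tension] = kg·s⁻²
  (71.44 MPa) × (416 m):  [kg·m⁻¹·s⁻²] · [m] = kg·s⁻²
Both are kg·s⁻², so they have the same dimensions and can be added.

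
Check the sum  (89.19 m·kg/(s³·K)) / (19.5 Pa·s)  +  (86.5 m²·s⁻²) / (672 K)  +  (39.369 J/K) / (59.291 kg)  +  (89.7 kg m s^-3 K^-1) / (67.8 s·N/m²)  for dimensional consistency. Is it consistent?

In SI base units:
  (89.19 m·kg/(s³·K)) / (19.5 Pa·s):  [kg·m·s⁻³·K⁻¹] / [kg·m⁻¹·s⁻¹] = m²·s⁻²·K⁻¹
  (86.5 m²·s⁻²) / (672 K):  [m²·s⁻²] / [K] = m²·s⁻²·K⁻¹
  (39.369 J/K) / (59.291 kg):  [kg·m²·s⁻²·K⁻¹] / [kg] = m²·s⁻²·K⁻¹
  (89.7 kg m s^-3 K^-1) / (67.8 s·N/m²):  [kg·m·s⁻³·K⁻¹] / [kg·m⁻¹·s⁻¹] = m²·s⁻²·K⁻¹
Every term reduces to m²·s⁻²·K⁻¹.

Yes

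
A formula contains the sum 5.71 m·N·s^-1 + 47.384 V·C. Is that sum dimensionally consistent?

Reduce each to base SI dimensions:
  5.71 m·N·s^-1:  N·m·s⁻¹ = kg·m·s⁻²·m·s⁻¹ = kg·m²·s⁻³
  47.384 V·C:  C·V = s·A·J·C⁻¹ = kg·m²·s⁻²
kg·m²·s⁻³ ≠ kg·m²·s⁻², so they cannot be added.

No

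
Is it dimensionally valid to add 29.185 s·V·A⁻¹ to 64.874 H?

Yes

Reduce each to base SI dimensions:
  29.185 s·V·A⁻¹:  V·s·A⁻¹ = J·C⁻¹·s·A⁻¹ = kg·m²·s⁻²·A⁻²
  64.874 H:  H = V·s·A⁻¹ = kg·m²·s⁻²·A⁻²
Both are kg·m²·s⁻²·A⁻², so they have the same dimensions and can be added.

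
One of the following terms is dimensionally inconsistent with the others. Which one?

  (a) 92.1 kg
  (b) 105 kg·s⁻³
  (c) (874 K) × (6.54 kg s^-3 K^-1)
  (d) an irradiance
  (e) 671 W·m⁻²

(a)

Reduce each to base SI dimensions:
  (a) kg
  (b) kg·s⁻³
  (c) [K] · [kg·s⁻³·K⁻¹] = kg·s⁻³
  (d) [irradiance] = kg·s⁻³
  (e) W·m⁻² = J·s⁻¹·m⁻² = kg·s⁻³
All reduce to kg·s⁻³ except (a), which is kg.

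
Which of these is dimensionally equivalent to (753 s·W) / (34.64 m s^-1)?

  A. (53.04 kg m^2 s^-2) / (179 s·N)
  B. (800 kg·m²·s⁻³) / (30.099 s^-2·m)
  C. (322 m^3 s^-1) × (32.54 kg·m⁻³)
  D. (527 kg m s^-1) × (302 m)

B.

Reference: [kg·m²·s⁻²] / [m·s⁻¹] = kg·m·s⁻¹.
Each option:
  A. [kg·m²·s⁻²] / [kg·m·s⁻¹] = m·s⁻¹
  B. [kg·m²·s⁻³] / [m·s⁻²] = kg·m·s⁻¹  ← same
  C. [m³·s⁻¹] · [kg·m⁻³] = kg·s⁻¹
  D. [kg·m·s⁻¹] · [m] = kg·m²·s⁻¹
Only B. matches kg·m·s⁻¹.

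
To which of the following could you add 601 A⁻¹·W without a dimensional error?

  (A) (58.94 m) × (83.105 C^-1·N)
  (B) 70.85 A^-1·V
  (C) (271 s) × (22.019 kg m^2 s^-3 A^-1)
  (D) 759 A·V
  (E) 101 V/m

Reference: W·A⁻¹ = J·s⁻¹·A⁻¹ = kg·m²·s⁻³·A⁻¹.
Each option:
  (A) [m] · [kg·m·s⁻³·A⁻¹] = kg·m²·s⁻³·A⁻¹  ← same
  (B) V·A⁻¹ = J·C⁻¹·A⁻¹ = kg·m²·s⁻³·A⁻²
  (C) [s] · [kg·m²·s⁻³·A⁻¹] = kg·m²·s⁻²·A⁻¹
  (D) V·A = J·C⁻¹·A = kg·m²·s⁻³
  (E) V·m⁻¹ = J·C⁻¹·m⁻¹ = kg·m·s⁻³·A⁻¹
Only (A) matches kg·m²·s⁻³·A⁻¹.

(A)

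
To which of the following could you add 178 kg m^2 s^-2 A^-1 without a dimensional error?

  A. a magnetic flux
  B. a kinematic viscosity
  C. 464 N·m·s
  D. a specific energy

Reference: kg·m²·s⁻²·A⁻¹.
Each option:
  A. [magnetic flux] = kg·m²·s⁻²·A⁻¹  ← same
  B. [kinematic viscosity] = m²·s⁻¹
  C. N·m·s = kg·m·s⁻²·m·s = kg·m²·s⁻¹
  D. [specific energy] = m²·s⁻²
Only A. matches kg·m²·s⁻²·A⁻¹.

A.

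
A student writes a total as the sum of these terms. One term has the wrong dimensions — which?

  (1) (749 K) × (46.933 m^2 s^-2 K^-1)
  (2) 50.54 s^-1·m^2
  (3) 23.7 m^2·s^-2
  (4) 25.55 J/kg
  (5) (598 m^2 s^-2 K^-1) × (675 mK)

(2)

Reduce each to base SI dimensions:
  (1) [K] · [m²·s⁻²·K⁻¹] = m²·s⁻²
  (2) m²·s⁻¹
  (3) m²·s⁻²
  (4) J·kg⁻¹ = N·m·kg⁻¹ = m²·s⁻²
  (5) [m²·s⁻²·K⁻¹] · [K] = m²·s⁻²
All reduce to m²·s⁻² except (2), which is m²·s⁻¹.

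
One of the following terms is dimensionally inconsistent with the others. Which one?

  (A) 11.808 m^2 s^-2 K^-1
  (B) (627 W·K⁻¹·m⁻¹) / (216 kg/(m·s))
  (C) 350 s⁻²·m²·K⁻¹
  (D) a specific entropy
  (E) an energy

(E)

In SI base units:
  (A) m²·s⁻²·K⁻¹
  (B) [kg·m·s⁻³·K⁻¹] / [kg·m⁻¹·s⁻¹] = m²·s⁻²·K⁻¹
  (C) m²·s⁻²·K⁻¹
  (D) [specific entropy] = m²·s⁻²·K⁻¹
  (E) [energy] = kg·m²·s⁻²
All reduce to m²·s⁻²·K⁻¹ except (E), which is kg·m²·s⁻².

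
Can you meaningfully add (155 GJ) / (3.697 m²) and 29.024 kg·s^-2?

Yes

Dimensions:
  (155 GJ) / (3.697 m²):  [kg·m²·s⁻²] / [m²] = kg·s⁻²
  29.024 kg·s^-2:  kg·s⁻²
Both are kg·s⁻², so they have the same dimensions and can be added.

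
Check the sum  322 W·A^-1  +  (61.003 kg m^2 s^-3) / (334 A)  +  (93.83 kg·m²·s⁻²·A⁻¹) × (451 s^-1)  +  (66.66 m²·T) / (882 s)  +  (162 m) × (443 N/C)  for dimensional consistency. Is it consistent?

Yes

In SI base units:
  322 W·A^-1:  W·A⁻¹ = J·s⁻¹·A⁻¹ = kg·m²·s⁻³·A⁻¹
  (61.003 kg m^2 s^-3) / (334 A):  [kg·m²·s⁻³] / [A] = kg·m²·s⁻³·A⁻¹
  (93.83 kg·m²·s⁻²·A⁻¹) × (451 s^-1):  [kg·m²·s⁻²·A⁻¹] · [s⁻¹] = kg·m²·s⁻³·A⁻¹
  (66.66 m²·T) / (882 s):  [kg·m²·s⁻²·A⁻¹] / [s] = kg·m²·s⁻³·A⁻¹
  (162 m) × (443 N/C):  [m] · [kg·m·s⁻³·A⁻¹] = kg·m²·s⁻³·A⁻¹
Every term reduces to kg·m²·s⁻³·A⁻¹.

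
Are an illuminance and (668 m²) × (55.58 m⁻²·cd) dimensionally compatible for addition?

No

Dimensions:
  an illuminance:  [illuminance] = m⁻²·cd
  (668 m²) × (55.58 m⁻²·cd):  [m²] · [m⁻²·cd] = cd
m⁻²·cd ≠ cd, so they cannot be added.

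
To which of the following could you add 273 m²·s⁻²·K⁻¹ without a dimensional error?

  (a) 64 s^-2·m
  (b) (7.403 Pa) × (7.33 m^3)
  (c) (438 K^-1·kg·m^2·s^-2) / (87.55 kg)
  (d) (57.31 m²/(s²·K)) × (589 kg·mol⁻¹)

(c)

Reference: m²·s⁻²·K⁻¹.
Each option:
  (a) m·s⁻²
  (b) [kg·m⁻¹·s⁻²] · [m³] = kg·m²·s⁻²
  (c) [kg·m²·s⁻²·K⁻¹] / [kg] = m²·s⁻²·K⁻¹  ← same
  (d) [m²·s⁻²·K⁻¹] · [kg·mol⁻¹] = kg·m²·s⁻²·K⁻¹·mol⁻¹
Only (c) matches m²·s⁻²·K⁻¹.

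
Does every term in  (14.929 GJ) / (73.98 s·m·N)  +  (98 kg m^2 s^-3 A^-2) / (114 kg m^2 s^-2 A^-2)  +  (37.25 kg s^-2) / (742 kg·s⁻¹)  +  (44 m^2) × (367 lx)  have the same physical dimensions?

Dimensions:
  (14.929 GJ) / (73.98 s·m·N):  [kg·m²·s⁻²] / [kg·m²·s⁻¹] = s⁻¹
  (98 kg m^2 s^-3 A^-2) / (114 kg m^2 s^-2 A^-2):  [kg·m²·s⁻³·A⁻²] / [kg·m²·s⁻²·A⁻²] = s⁻¹
  (37.25 kg s^-2) / (742 kg·s⁻¹):  [kg·s⁻²] / [kg·s⁻¹] = s⁻¹
  (44 m^2) × (367 lx):  [m²] · [m⁻²·cd] = cd
The terms do not share a single dimension (cd vs s⁻¹).

No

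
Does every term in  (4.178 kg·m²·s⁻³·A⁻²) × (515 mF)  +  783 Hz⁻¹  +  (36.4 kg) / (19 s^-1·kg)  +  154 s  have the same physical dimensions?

Dimensions:
  (4.178 kg·m²·s⁻³·A⁻²) × (515 mF):  [kg·m²·s⁻³·A⁻²] · [kg⁻¹·m⁻²·s⁴·A²] = s
  783 Hz⁻¹:  Hz⁻¹ = (s⁻¹)⁻¹ = s
  (36.4 kg) / (19 s^-1·kg):  [kg] / [kg·s⁻¹] = s
  154 s:  s
Every term reduces to s.

Yes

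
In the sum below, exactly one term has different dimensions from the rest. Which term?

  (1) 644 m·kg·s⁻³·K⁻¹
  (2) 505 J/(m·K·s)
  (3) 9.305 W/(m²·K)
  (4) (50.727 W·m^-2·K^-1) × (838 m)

In SI base units:
  (1) kg·m·s⁻³·K⁻¹
  (2) J·s⁻¹·m⁻¹·K⁻¹ = N·m·s⁻¹·m⁻¹·K⁻¹ = kg·m·s⁻³·K⁻¹
  (3) W·m⁻²·K⁻¹ = J·s⁻¹·m⁻²·K⁻¹ = kg·s⁻³·K⁻¹
  (4) [kg·s⁻³·K⁻¹] · [m] = kg·m·s⁻³·K⁻¹
All reduce to kg·m·s⁻³·K⁻¹ except (3), which is kg·s⁻³·K⁻¹.

(3)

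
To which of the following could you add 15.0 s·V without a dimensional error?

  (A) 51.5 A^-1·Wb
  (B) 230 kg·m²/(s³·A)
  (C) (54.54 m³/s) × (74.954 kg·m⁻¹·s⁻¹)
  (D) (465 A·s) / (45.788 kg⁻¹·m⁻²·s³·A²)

Reference: V·s = J·C⁻¹·s = kg·m²·s⁻²·A⁻¹.
Each option:
  (A) Wb·A⁻¹ = V·s·A⁻¹ = kg·m²·s⁻²·A⁻²
  (B) kg·m²·s⁻³·A⁻¹
  (C) [m³·s⁻¹] · [kg·m⁻¹·s⁻¹] = kg·m²·s⁻²
  (D) [s·A] / [kg⁻¹·m⁻²·s³·A²] = kg·m²·s⁻²·A⁻¹  ← same
Only (D) matches kg·m²·s⁻²·A⁻¹.

(D)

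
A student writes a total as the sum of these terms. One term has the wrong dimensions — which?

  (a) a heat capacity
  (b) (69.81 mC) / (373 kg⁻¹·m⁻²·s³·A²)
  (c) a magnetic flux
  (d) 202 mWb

Expand each in SI base units:
  (a) [heat capacity] = kg·m²·s⁻²·K⁻¹
  (b) [s·A] / [kg⁻¹·m⁻²·s³·A²] = kg·m²·s⁻²·A⁻¹
  (c) [magnetic flux] = kg·m²·s⁻²·A⁻¹
  (d) Wb = V·s = kg·m²·s⁻²·A⁻¹
All reduce to kg·m²·s⁻²·A⁻¹ except (a), which is kg·m²·s⁻²·K⁻¹.

(a)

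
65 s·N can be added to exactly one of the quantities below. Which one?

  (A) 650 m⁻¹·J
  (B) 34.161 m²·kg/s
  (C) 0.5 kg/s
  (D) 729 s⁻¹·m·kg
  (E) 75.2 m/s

Reference: N·s = kg·m·s⁻²·s = kg·m·s⁻¹.
Each option:
  (A) J·m⁻¹ = N·m·m⁻¹ = kg·m·s⁻²
  (B) kg·m²·s⁻¹
  (C) kg·s⁻¹
  (D) kg·m·s⁻¹  ← same
  (E) m·s⁻¹
Only (D) matches kg·m·s⁻¹.

(D)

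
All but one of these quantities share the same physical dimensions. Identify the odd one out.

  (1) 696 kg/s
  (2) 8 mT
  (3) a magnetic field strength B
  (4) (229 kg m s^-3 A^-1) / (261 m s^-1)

Dimensions:
  (1) kg·s⁻¹
  (2) T = Wb·m⁻² = kg·s⁻²·A⁻¹
  (3) [magnetic field strength B] = kg·s⁻²·A⁻¹
  (4) [kg·m·s⁻³·A⁻¹] / [m·s⁻¹] = kg·s⁻²·A⁻¹
All reduce to kg·s⁻²·A⁻¹ except (1), which is kg·s⁻¹.

(1)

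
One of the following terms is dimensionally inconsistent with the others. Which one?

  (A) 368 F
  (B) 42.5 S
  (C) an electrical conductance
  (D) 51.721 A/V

Dimensions:
  (A) F = C·V⁻¹ = kg⁻¹·m⁻²·s⁴·A²
  (B) S = Ω⁻¹ = kg⁻¹·m⁻²·s³·A²
  (C) [electrical conductance] = kg⁻¹·m⁻²·s³·A²
  (D) A·V⁻¹ = A·(J·C⁻¹)⁻¹ = kg⁻¹·m⁻²·s³·A²
All reduce to kg⁻¹·m⁻²·s³·A² except (A), which is kg⁻¹·m⁻²·s⁴·A².

(A)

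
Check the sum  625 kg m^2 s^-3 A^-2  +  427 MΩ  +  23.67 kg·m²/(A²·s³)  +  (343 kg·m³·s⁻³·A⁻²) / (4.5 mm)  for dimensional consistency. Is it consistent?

Yes

Dimensions:
  625 kg m^2 s^-3 A^-2:  kg·m²·s⁻³·A⁻²
  427 MΩ:  Ω = V·A⁻¹ = kg·m²·s⁻³·A⁻²
  23.67 kg·m²/(A²·s³):  kg·m²·s⁻³·A⁻²
  (343 kg·m³·s⁻³·A⁻²) / (4.5 mm):  [kg·m³·s⁻³·A⁻²] / [m] = kg·m²·s⁻³·A⁻²
Every term reduces to kg·m²·s⁻³·A⁻².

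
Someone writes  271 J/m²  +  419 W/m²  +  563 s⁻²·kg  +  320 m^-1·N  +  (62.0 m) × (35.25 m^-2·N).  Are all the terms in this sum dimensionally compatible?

Expand each in SI base units:
  271 J/m²:  J·m⁻² = N·m·m⁻² = kg·s⁻²
  419 W/m²:  W·m⁻² = J·s⁻¹·m⁻² = kg·s⁻³
  563 s⁻²·kg:  kg·s⁻²
  320 m^-1·N:  N·m⁻¹ = kg·m·s⁻²·m⁻¹ = kg·s⁻²
  (62.0 m) × (35.25 m^-2·N):  [m] · [kg·m⁻¹·s⁻²] = kg·s⁻²
The terms do not share a single dimension (kg·s⁻² vs kg·s⁻³).

No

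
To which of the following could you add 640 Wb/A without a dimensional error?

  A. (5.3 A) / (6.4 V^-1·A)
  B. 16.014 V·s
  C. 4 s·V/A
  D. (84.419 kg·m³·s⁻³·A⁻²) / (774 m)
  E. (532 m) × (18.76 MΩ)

Reference: Wb·A⁻¹ = V·s·A⁻¹ = kg·m²·s⁻²·A⁻².
Each option:
  A. [A] / [kg⁻¹·m⁻²·s³·A²] = kg·m²·s⁻³·A⁻¹
  B. V·s = J·C⁻¹·s = kg·m²·s⁻²·A⁻¹
  C. V·s·A⁻¹ = J·C⁻¹·s·A⁻¹ = kg·m²·s⁻²·A⁻²  ← same
  D. [kg·m³·s⁻³·A⁻²] / [m] = kg·m²·s⁻³·A⁻²
  E. [m] · [kg·m²·s⁻³·A⁻²] = kg·m³·s⁻³·A⁻²
Only C. matches kg·m²·s⁻²·A⁻².

C.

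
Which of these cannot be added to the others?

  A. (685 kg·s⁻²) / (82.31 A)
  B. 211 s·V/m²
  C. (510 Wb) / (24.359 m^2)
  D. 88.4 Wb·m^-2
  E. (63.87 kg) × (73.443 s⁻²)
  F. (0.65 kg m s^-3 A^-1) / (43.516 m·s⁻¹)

E.

Work out the base dimensions of each:
  A. [kg·s⁻²] / [A] = kg·s⁻²·A⁻¹
  B. V·s·m⁻² = J·C⁻¹·s·m⁻² = kg·s⁻²·A⁻¹
  C. [kg·m²·s⁻²·A⁻¹] / [m²] = kg·s⁻²·A⁻¹
  D. Wb·m⁻² = V·s·m⁻² = kg·s⁻²·A⁻¹
  E. [kg] · [s⁻²] = kg·s⁻²
  F. [kg·m·s⁻³·A⁻¹] / [m·s⁻¹] = kg·s⁻²·A⁻¹
All reduce to kg·s⁻²·A⁻¹ except E., which is kg·s⁻².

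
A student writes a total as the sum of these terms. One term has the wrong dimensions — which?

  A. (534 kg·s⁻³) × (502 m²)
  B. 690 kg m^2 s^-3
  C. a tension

C.

In SI base units:
  A. [kg·s⁻³] · [m²] = kg·m²·s⁻³
  B. kg·m²·s⁻³
  C. [tension] = kg·m·s⁻²
All reduce to kg·m²·s⁻³ except C., which is kg·m·s⁻².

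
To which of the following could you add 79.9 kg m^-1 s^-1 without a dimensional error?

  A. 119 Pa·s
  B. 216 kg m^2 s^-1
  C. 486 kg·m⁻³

Reference: kg·m⁻¹·s⁻¹.
Each option:
  A. Pa·s = N·m⁻²·s = kg·m⁻¹·s⁻¹  ← same
  B. kg·m²·s⁻¹
  C. kg·m⁻³
Only A. matches kg·m⁻¹·s⁻¹.

A.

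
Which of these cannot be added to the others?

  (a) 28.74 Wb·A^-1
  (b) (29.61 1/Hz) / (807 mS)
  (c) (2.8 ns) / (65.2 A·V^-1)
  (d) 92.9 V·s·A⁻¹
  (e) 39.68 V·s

(e)

Dimensions:
  (a) Wb·A⁻¹ = V·s·A⁻¹ = kg·m²·s⁻²·A⁻²
  (b) [s] / [kg⁻¹·m⁻²·s³·A²] = kg·m²·s⁻²·A⁻²
  (c) [s] / [kg⁻¹·m⁻²·s³·A²] = kg·m²·s⁻²·A⁻²
  (d) V·s·A⁻¹ = J·C⁻¹·s·A⁻¹ = kg·m²·s⁻²·A⁻²
  (e) V·s = J·C⁻¹·s = kg·m²·s⁻²·A⁻¹
All reduce to kg·m²·s⁻²·A⁻² except (e), which is kg·m²·s⁻²·A⁻¹.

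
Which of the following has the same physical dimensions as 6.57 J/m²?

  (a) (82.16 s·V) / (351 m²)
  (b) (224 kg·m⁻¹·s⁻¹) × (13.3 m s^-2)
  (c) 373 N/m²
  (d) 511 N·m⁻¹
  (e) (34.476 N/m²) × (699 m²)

Reference: J·m⁻² = N·m·m⁻² = kg·s⁻².
Each option:
  (a) [kg·m²·s⁻²·A⁻¹] / [m²] = kg·s⁻²·A⁻¹
  (b) [kg·m⁻¹·s⁻¹] · [m·s⁻²] = kg·s⁻³
  (c) N·m⁻² = kg·m·s⁻²·m⁻² = kg·m⁻¹·s⁻²
  (d) N·m⁻¹ = kg·m·s⁻²·m⁻¹ = kg·s⁻²  ← same
  (e) [kg·m⁻¹·s⁻²] · [m²] = kg·m·s⁻²
Only (d) matches kg·s⁻².

(d)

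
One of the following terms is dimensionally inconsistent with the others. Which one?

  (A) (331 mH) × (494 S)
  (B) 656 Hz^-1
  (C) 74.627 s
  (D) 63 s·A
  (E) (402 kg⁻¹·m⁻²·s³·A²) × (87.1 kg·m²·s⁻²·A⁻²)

(D)

Work out the base dimensions of each:
  (A) [kg·m²·s⁻²·A⁻²] · [kg⁻¹·m⁻²·s³·A²] = s
  (B) Hz⁻¹ = (s⁻¹)⁻¹ = s
  (C) s
  (D) A·s = s·A
  (E) [kg⁻¹·m⁻²·s³·A²] · [kg·m²·s⁻²·A⁻²] = s
All reduce to s except (D), which is s·A.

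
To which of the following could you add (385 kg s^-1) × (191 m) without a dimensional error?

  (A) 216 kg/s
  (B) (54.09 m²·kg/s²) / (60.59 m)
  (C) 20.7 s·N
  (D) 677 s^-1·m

(C)

Reference: [kg·s⁻¹] · [m] = kg·m·s⁻¹.
Each option:
  (A) kg·s⁻¹
  (B) [kg·m²·s⁻²] / [m] = kg·m·s⁻²
  (C) N·s = kg·m·s⁻²·s = kg·m·s⁻¹  ← same
  (D) m·s⁻¹
Only (C) matches kg·m·s⁻¹.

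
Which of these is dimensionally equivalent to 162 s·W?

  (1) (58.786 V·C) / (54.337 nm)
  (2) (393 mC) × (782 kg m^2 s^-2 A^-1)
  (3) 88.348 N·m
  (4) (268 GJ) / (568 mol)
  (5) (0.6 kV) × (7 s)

(3)

Reference: W·s = J·s⁻¹·s = kg·m²·s⁻².
Each option:
  (1) [kg·m²·s⁻²] / [m] = kg·m·s⁻²
  (2) [s·A] · [kg·m²·s⁻²·A⁻¹] = kg·m²·s⁻¹
  (3) N·m = kg·m·s⁻²·m = kg·m²·s⁻²  ← same
  (4) [kg·m²·s⁻²] / [mol] = kg·m²·s⁻²·mol⁻¹
  (5) [kg·m²·s⁻³·A⁻¹] · [s] = kg·m²·s⁻²·A⁻¹
Only (3) matches kg·m²·s⁻².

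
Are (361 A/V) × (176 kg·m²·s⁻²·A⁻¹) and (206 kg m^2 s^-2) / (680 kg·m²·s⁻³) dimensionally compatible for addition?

Dimensions:
  (361 A/V) × (176 kg·m²·s⁻²·A⁻¹):  [kg⁻¹·m⁻²·s³·A²] · [kg·m²·s⁻²·A⁻¹] = s·A
  (206 kg m^2 s^-2) / (680 kg·m²·s⁻³):  [kg·m²·s⁻²] / [kg·m²·s⁻³] = s
s·A ≠ s, so they cannot be added.

No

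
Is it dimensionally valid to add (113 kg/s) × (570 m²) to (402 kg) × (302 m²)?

Dimensions:
  (113 kg/s) × (570 m²):  [kg·s⁻¹] · [m²] = kg·m²·s⁻¹
  (402 kg) × (302 m²):  [kg] · [m²] = kg·m²
kg·m²·s⁻¹ ≠ kg·m², so they cannot be added.

No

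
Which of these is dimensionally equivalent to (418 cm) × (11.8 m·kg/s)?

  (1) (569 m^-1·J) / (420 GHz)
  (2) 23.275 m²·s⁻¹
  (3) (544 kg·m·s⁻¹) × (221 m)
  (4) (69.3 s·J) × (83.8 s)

Reference: [m] · [kg·m·s⁻¹] = kg·m²·s⁻¹.
Each option:
  (1) [kg·m·s⁻²] / [s⁻¹] = kg·m·s⁻¹
  (2) m²·s⁻¹
  (3) [kg·m·s⁻¹] · [m] = kg·m²·s⁻¹  ← same
  (4) [kg·m²·s⁻¹] · [s] = kg·m²
Only (3) matches kg·m²·s⁻¹.

(3)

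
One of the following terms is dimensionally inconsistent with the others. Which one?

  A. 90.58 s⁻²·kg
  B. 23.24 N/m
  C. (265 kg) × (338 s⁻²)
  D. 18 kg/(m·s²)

D.

Dimensions:
  A. kg·s⁻²
  B. N·m⁻¹ = kg·m·s⁻²·m⁻¹ = kg·s⁻²
  C. [kg] · [s⁻²] = kg·s⁻²
  D. kg·m⁻¹·s⁻²
All reduce to kg·s⁻² except D., which is kg·m⁻¹·s⁻².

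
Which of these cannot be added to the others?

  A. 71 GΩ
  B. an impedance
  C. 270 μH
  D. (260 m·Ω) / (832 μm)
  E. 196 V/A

C.

Work out the base dimensions of each:
  A. Ω = V·A⁻¹ = kg·m²·s⁻³·A⁻²
  B. [impedance] = kg·m²·s⁻³·A⁻²
  C. H = V·s·A⁻¹ = kg·m²·s⁻²·A⁻²
  D. [kg·m³·s⁻³·A⁻²] / [m] = kg·m²·s⁻³·A⁻²
  E. V·A⁻¹ = J·C⁻¹·A⁻¹ = kg·m²·s⁻³·A⁻²
All reduce to kg·m²·s⁻³·A⁻² except C., which is kg·m²·s⁻²·A⁻².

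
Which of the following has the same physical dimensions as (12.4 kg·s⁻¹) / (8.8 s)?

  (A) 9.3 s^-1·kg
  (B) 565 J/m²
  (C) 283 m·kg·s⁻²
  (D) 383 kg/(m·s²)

(B)

Reference: [kg·s⁻¹] / [s] = kg·s⁻².
Each option:
  (A) kg·s⁻¹
  (B) J·m⁻² = N·m·m⁻² = kg·s⁻²  ← same
  (C) kg·m·s⁻²
  (D) kg·m⁻¹·s⁻²
Only (B) matches kg·s⁻².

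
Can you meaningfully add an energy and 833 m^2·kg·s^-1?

Dimensions:
  an energy:  [energy] = kg·m²·s⁻²
  833 m^2·kg·s^-1:  kg·m²·s⁻¹
kg·m²·s⁻² ≠ kg·m²·s⁻¹, so they cannot be added.

No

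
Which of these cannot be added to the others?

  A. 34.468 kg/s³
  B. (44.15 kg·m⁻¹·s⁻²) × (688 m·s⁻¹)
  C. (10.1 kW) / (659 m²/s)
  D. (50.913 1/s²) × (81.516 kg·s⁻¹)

Work out the base dimensions of each:
  A. kg·s⁻³
  B. [kg·m⁻¹·s⁻²] · [m·s⁻¹] = kg·s⁻³
  C. [kg·m²·s⁻³] / [m²·s⁻¹] = kg·s⁻²
  D. [s⁻²] · [kg·s⁻¹] = kg·s⁻³
All reduce to kg·s⁻³ except C., which is kg·s⁻².

C.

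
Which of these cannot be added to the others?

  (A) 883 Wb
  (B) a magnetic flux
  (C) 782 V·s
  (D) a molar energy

(D)

In SI base units:
  (A) Wb = V·s = kg·m²·s⁻²·A⁻¹
  (B) [magnetic flux] = kg·m²·s⁻²·A⁻¹
  (C) V·s = J·C⁻¹·s = kg·m²·s⁻²·A⁻¹
  (D) [molar energy] = kg·m²·s⁻²·mol⁻¹
All reduce to kg·m²·s⁻²·A⁻¹ except (D), which is kg·m²·s⁻²·mol⁻¹.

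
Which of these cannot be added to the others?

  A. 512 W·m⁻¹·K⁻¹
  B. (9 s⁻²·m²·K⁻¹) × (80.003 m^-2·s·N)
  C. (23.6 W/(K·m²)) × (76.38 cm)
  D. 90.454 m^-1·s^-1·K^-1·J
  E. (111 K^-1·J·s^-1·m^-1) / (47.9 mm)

Expand each in SI base units:
  A. W·m⁻¹·K⁻¹ = J·s⁻¹·m⁻¹·K⁻¹ = kg·m·s⁻³·K⁻¹
  B. [m²·s⁻²·K⁻¹] · [kg·m⁻¹·s⁻¹] = kg·m·s⁻³·K⁻¹
  C. [kg·s⁻³·K⁻¹] · [m] = kg·m·s⁻³·K⁻¹
  D. J·s⁻¹·m⁻¹·K⁻¹ = N·m·s⁻¹·m⁻¹·K⁻¹ = kg·m·s⁻³·K⁻¹
  E. [kg·m·s⁻³·K⁻¹] / [m] = kg·s⁻³·K⁻¹
All reduce to kg·m·s⁻³·K⁻¹ except E., which is kg·s⁻³·K⁻¹.

E.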